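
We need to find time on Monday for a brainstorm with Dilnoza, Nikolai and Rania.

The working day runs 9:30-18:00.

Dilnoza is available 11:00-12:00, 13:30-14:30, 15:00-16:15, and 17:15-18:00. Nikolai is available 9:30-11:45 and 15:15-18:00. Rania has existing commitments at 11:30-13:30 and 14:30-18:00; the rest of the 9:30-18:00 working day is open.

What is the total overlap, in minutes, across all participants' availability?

30 minutes

Rania free within 09:30–18:00: 09:30–11:30, 13:30–14:30.
Dilnoza ∩ Nikolai: 11:00–11:45, 15:15–16:15, 17:15–18:00.
Dilnoza ∩ Nikolai ∩ Rania: 11:00–11:30.
Total common minutes: 30.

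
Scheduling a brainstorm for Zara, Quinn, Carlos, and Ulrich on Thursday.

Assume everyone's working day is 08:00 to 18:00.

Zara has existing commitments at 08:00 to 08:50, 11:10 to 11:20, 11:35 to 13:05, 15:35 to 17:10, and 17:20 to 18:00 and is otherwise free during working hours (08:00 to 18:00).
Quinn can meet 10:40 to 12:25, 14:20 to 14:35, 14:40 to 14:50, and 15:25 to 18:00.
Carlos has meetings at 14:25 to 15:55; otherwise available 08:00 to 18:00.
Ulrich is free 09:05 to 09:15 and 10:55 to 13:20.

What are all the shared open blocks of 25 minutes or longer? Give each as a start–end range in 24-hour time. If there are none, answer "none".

Zara free within 08:00–18:00: 08:50–11:10, 11:20–11:35, 13:05–15:35, 17:10–17:20.
Carlos free within 08:00–18:00: 08:00–14:25, 15:55–18:00.
Zara ∩ Quinn: 10:40–11:10, 11:20–11:35, 14:20–14:35, 14:40–14:50, 15:25–15:35, 17:10–17:20.
Zara ∩ Quinn ∩ Carlos: 10:40–11:10, 11:20–11:35, 14:20–14:25, 17:10–17:20.
Zara ∩ Quinn ∩ Carlos ∩ Ulrich: 10:55–11:10, 11:20–11:35.
Windows ≥ 25 min: (none).

none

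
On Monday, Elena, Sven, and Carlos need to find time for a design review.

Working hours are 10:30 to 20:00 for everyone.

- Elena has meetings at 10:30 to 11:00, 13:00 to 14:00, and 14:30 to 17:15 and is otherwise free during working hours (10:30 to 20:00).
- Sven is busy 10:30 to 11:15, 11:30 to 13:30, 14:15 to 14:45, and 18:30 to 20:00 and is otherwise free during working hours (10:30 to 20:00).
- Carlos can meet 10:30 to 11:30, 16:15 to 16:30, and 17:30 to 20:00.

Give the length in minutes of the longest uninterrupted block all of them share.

60 minutes

Elena free within 10:30–20:00: 11:00–13:00, 14:00–14:30, 17:15–20:00.
Sven free within 10:30–20:00: 11:15–11:30, 13:30–14:15, 14:45–18:30.
Elena ∩ Sven: 11:15–11:30, 14:00–14:15, 17:15–18:30.
Elena ∩ Sven ∩ Carlos: 11:15–11:30, 17:30–18:30.
Common window lengths: 15, 60 min; longest is 60.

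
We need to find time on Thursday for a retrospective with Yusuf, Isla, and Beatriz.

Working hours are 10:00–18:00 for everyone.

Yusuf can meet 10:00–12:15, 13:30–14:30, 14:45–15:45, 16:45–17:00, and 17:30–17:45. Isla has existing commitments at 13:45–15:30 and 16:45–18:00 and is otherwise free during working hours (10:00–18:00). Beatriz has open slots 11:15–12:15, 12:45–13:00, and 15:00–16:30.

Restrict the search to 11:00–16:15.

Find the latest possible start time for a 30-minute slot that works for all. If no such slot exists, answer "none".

11:45

Isla free within 10:00–18:00: 10:00–13:45, 15:30–16:45.
Yusuf ∩ Isla: 10:00–12:15, 13:30–13:45, 15:30–15:45.
Yusuf ∩ Isla ∩ Beatriz: 11:15–12:15, 15:30–15:45.
Restricted to 11:00–16:15: 11:15–12:15, 15:30–15:45.
Windows ≥ 30 min: 11:15–12:15.
Latest start in the last window 11:15–12:15 is 12:15 − 30 min = 11:45.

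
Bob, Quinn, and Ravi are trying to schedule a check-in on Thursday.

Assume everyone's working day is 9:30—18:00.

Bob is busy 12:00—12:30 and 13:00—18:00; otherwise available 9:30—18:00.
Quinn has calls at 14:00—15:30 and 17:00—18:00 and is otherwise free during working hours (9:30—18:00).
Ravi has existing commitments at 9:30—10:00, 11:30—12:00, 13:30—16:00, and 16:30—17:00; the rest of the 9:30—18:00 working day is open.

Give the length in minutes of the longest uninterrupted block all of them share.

90 minutes

Bob free within 09:30–18:00: 09:30–12:00, 12:30–13:00.
Quinn free within 09:30–18:00: 09:30–14:00, 15:30–17:00.
Ravi free within 09:30–18:00: 10:00–11:30, 12:00–13:30, 16:00–16:30, 17:00–18:00.
Bob ∩ Quinn: 09:30–12:00, 12:30–13:00.
Bob ∩ Quinn ∩ Ravi: 10:00–11:30, 12:30–13:00.
Common window lengths: 90, 30 min; longest is 90.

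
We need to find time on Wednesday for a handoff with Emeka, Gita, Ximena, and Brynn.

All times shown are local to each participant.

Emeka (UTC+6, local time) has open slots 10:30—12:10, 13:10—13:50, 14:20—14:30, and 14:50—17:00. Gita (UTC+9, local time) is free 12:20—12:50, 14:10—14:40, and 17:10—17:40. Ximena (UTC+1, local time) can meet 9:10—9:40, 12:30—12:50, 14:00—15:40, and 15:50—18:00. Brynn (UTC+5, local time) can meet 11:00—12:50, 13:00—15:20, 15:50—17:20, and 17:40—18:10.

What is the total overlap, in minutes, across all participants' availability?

10 minutes

Emeka → UTC: 04:30–06:10, 07:10–07:50, 08:20–08:30, 08:50–11:00.
Gita → UTC: 03:20–03:50, 05:10–05:40, 08:10–08:40.
Ximena → UTC: 08:10–08:40, 11:30–11:50, 13:00–14:40, 14:50–17:00.
Brynn → UTC: 06:00–07:50, 08:00–10:20, 10:50–12:20, 12:40–13:10.
Emeka ∩ Gita: 05:10–05:40, 08:20–08:30.
Emeka ∩ Gita ∩ Ximena: 08:20–08:30.
Emeka ∩ Gita ∩ Ximena ∩ Brynn: 08:20–08:30.
Total common minutes: 10.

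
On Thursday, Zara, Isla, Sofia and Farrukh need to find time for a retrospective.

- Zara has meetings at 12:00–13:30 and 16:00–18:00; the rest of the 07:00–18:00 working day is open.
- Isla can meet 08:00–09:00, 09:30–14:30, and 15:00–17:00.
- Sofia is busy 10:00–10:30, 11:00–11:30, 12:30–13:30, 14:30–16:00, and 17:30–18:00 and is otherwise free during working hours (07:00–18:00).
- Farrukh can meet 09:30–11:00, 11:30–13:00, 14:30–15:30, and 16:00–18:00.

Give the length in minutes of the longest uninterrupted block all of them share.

30 minutes

Zara free within 07:00–18:00: 07:00–12:00, 13:30–16:00.
Sofia free within 07:00–18:00: 07:00–10:00, 10:30–11:00, 11:30–12:30, 13:30–14:30, 16:00–17:30.
Zara ∩ Isla: 08:00–09:00, 09:30–12:00, 13:30–14:30, 15:00–16:00.
Zara ∩ Isla ∩ Sofia: 08:00–09:00, 09:30–10:00, 10:30–11:00, 11:30–12:00, 13:30–14:30.
Zara ∩ Isla ∩ Sofia ∩ Farrukh: 09:30–10:00, 10:30–11:00, 11:30–12:00.
Common window lengths: 30, 30, 30 min; longest is 30.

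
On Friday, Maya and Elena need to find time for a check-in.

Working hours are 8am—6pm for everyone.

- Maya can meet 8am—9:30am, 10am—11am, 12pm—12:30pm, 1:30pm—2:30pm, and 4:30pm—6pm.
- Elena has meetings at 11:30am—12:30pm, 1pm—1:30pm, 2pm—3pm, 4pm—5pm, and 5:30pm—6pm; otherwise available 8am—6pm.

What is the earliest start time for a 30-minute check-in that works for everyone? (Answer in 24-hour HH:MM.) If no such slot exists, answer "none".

08:00

Elena free within 08:00–18:00: 08:00–11:30, 12:30–13:00, 13:30–14:00, 15:00–16:00, 17:00–17:30.
Maya ∩ Elena: 08:00–09:30, 10:00–11:00, 13:30–14:00, 17:00–17:30.
Windows ≥ 30 min: 08:00–09:30, 10:00–11:00, 13:30–14:00, 17:00–17:30.
Earliest such window starts at 08:00.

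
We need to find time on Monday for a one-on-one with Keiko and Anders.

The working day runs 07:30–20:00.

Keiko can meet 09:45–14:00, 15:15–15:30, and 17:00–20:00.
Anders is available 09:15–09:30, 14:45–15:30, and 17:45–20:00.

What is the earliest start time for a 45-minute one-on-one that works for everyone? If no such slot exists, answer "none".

17:45

Keiko ∩ Anders: 15:15–15:30, 17:45–20:00.
Windows ≥ 45 min: 17:45–20:00.
Earliest such window starts at 17:45.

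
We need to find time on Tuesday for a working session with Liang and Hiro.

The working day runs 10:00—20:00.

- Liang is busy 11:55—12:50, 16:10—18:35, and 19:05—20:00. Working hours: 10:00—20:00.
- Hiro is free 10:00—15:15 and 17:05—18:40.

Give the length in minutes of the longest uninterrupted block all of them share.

145 minutes

Liang free within 10:00–20:00: 10:00–11:55, 12:50–16:10, 18:35–19:05.
Liang ∩ Hiro: 10:00–11:55, 12:50–15:15, 18:35–18:40.
Common window lengths: 115, 145, 5 min; longest is 145.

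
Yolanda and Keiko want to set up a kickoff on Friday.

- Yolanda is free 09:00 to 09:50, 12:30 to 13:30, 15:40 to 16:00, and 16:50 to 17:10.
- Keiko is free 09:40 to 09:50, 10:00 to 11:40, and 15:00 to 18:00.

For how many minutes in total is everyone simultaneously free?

Yolanda ∩ Keiko: 09:40–09:50, 15:40–16:00, 16:50–17:10.
Total common minutes: 10 + 20 + 20 = 50.

50 minutes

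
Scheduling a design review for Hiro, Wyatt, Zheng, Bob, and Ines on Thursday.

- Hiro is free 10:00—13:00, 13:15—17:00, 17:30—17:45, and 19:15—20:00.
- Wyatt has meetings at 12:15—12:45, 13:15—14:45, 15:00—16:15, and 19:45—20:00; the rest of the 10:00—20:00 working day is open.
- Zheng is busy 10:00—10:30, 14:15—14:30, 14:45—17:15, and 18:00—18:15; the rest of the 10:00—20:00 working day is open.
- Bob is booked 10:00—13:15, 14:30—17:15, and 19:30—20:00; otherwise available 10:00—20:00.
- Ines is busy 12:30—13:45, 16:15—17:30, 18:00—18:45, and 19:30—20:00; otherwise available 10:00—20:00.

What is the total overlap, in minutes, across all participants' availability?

Wyatt free within 10:00–20:00: 10:00–12:15, 12:45–13:15, 14:45–15:00, 16:15–19:45.
Zheng free within 10:00–20:00: 10:30–14:15, 14:30–14:45, 17:15–18:00, 18:15–20:00.
Bob free within 10:00–20:00: 13:15–14:30, 17:15–19:30.
Ines free within 10:00–20:00: 10:00–12:30, 13:45–16:15, 17:30–18:00, 18:45–19:30.
Hiro ∩ Wyatt: 10:00–12:15, 12:45–13:00, 14:45–15:00, 16:15–17:00, 17:30–17:45, 19:15–19:45.
Hiro ∩ Wyatt ∩ Zheng: 10:30–12:15, 12:45–13:00, 17:30–17:45, 19:15–19:45.
Hiro ∩ Wyatt ∩ Zheng ∩ Bob: 17:30–17:45, 19:15–19:30.
Hiro ∩ Wyatt ∩ Zheng ∩ Bob ∩ Ines: 17:30–17:45, 19:15–19:30.
Total common minutes: 15 + 15 = 30.

30 minutes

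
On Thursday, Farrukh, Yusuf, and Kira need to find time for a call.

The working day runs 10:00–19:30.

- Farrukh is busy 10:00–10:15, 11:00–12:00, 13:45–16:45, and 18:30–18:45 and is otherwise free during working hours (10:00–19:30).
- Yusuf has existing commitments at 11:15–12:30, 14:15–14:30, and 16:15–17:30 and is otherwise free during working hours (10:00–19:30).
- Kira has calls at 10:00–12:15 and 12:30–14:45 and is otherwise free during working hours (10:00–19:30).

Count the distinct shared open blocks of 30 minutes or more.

2

Farrukh free within 10:00–19:30: 10:15–11:00, 12:00–13:45, 16:45–18:30, 18:45–19:30.
Yusuf free within 10:00–19:30: 10:00–11:15, 12:30–14:15, 14:30–16:15, 17:30–19:30.
Kira free within 10:00–19:30: 12:15–12:30, 14:45–19:30.
Farrukh ∩ Yusuf: 10:15–11:00, 12:30–13:45, 17:30–18:30, 18:45–19:30.
Farrukh ∩ Yusuf ∩ Kira: 17:30–18:30, 18:45–19:30.
Windows ≥ 30 min: 17:30–18:30, 18:45–19:30.
That's 2 windows.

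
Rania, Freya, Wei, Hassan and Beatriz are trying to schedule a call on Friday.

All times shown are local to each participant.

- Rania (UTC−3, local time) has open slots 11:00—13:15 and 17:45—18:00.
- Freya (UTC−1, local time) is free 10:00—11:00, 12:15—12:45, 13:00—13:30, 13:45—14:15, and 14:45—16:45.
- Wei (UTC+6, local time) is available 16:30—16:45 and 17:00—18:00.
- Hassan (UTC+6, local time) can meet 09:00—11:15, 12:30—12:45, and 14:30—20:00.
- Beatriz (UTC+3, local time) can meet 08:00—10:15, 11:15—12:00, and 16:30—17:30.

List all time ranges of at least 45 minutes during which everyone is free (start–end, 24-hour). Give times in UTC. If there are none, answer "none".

Rania → UTC: 14:00–16:15, 20:45–21:00.
Freya → UTC: 11:00–12:00, 13:15–13:45, 14:00–14:30, 14:45–15:15, 15:45–17:45.
Wei → UTC: 10:30–10:45, 11:00–12:00.
Hassan → UTC: 03:00–05:15, 06:30–06:45, 08:30–14:00.
Beatriz → UTC: 05:00–07:15, 08:15–09:00, 13:30–14:30.
Rania ∩ Freya: 14:00–14:30, 14:45–15:15, 15:45–16:15.
Rania ∩ Freya ∩ Wei: (none).
Rania ∩ Freya ∩ Wei ∩ Hassan: (none).
Rania ∩ Freya ∩ Wei ∩ Hassan ∩ Beatriz: (none).
Windows ≥ 45 min: (none).

none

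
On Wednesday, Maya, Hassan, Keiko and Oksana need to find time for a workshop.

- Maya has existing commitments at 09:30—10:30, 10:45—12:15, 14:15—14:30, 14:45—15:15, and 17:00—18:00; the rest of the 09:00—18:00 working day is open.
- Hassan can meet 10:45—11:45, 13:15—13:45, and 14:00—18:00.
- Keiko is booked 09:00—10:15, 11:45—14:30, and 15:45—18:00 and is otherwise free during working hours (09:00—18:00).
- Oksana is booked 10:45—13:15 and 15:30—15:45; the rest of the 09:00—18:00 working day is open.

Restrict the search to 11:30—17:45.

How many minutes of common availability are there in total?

30 minutes

Maya free within 09:00–18:00: 09:00–09:30, 10:30–10:45, 12:15–14:15, 14:30–14:45, 15:15–17:00.
Keiko free within 09:00–18:00: 10:15–11:45, 14:30–15:45.
Oksana free within 09:00–18:00: 09:00–10:45, 13:15–15:30, 15:45–18:00.
Maya ∩ Hassan: 13:15–13:45, 14:00–14:15, 14:30–14:45, 15:15–17:00.
Maya ∩ Hassan ∩ Keiko: 14:30–14:45, 15:15–15:45.
Maya ∩ Hassan ∩ Keiko ∩ Oksana: 14:30–14:45, 15:15–15:30.
Restricted to 11:30–17:45: 14:30–14:45, 15:15–15:30.
Total common minutes: 15 + 15 = 30.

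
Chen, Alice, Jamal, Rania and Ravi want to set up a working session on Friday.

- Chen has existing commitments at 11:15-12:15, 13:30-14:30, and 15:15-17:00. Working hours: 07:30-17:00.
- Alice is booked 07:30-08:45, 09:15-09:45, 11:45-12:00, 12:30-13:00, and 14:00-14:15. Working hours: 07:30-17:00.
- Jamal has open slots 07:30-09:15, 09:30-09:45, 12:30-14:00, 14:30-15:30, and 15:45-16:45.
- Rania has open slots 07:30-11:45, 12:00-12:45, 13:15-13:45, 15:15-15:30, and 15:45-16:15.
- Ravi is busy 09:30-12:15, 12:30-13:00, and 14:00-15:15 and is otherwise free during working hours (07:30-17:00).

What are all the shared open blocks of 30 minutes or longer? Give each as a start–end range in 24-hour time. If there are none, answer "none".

08:45–09:15

Chen free within 07:30–17:00: 07:30–11:15, 12:15–13:30, 14:30–15:15.
Alice free within 07:30–17:00: 08:45–09:15, 09:45–11:45, 12:00–12:30, 13:00–14:00, 14:15–17:00.
Ravi free within 07:30–17:00: 07:30–09:30, 12:15–12:30, 13:00–14:00, 15:15–17:00.
Chen ∩ Alice: 08:45–09:15, 09:45–11:15, 12:15–12:30, 13:00–13:30, 14:30–15:15.
Chen ∩ Alice ∩ Jamal: 08:45–09:15, 13:00–13:30, 14:30–15:15.
Chen ∩ Alice ∩ Jamal ∩ Rania: 08:45–09:15, 13:15–13:30.
Chen ∩ Alice ∩ Jamal ∩ Rania ∩ Ravi: 08:45–09:15, 13:15–13:30.
Windows ≥ 30 min: 08:45–09:15.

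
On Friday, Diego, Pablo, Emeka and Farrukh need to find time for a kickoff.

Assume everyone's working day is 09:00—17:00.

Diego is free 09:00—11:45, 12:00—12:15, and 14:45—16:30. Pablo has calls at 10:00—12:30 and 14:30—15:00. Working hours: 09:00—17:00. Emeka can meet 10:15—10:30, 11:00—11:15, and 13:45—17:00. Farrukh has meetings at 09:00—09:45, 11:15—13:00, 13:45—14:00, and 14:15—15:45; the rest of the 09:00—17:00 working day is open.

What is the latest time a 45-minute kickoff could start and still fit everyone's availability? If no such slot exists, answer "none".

Pablo free within 09:00–17:00: 09:00–10:00, 12:30–14:30, 15:00–17:00.
Farrukh free within 09:00–17:00: 09:45–11:15, 13:00–13:45, 14:00–14:15, 15:45–17:00.
Diego ∩ Pablo: 09:00–10:00, 15:00–16:30.
Diego ∩ Pablo ∩ Emeka: 15:00–16:30.
Diego ∩ Pablo ∩ Emeka ∩ Farrukh: 15:45–16:30.
Windows ≥ 45 min: 15:45–16:30.
Latest start in the last window 15:45–16:30 is 16:30 − 45 min = 15:45.

15:45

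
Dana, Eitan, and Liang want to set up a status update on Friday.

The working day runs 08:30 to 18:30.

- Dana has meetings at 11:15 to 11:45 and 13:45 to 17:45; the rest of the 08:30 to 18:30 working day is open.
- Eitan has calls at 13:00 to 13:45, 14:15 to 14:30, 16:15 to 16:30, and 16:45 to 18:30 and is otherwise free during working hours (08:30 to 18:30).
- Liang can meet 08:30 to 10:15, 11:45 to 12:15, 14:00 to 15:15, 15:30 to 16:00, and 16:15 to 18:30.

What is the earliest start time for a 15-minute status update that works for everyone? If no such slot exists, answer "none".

Dana free within 08:30–18:30: 08:30–11:15, 11:45–13:45, 17:45–18:30.
Eitan free within 08:30–18:30: 08:30–13:00, 13:45–14:15, 14:30–16:15, 16:30–16:45.
Dana ∩ Eitan: 08:30–11:15, 11:45–13:00.
Dana ∩ Eitan ∩ Liang: 08:30–10:15, 11:45–12:15.
Windows ≥ 15 min: 08:30–10:15, 11:45–12:15.
Earliest such window starts at 08:30.

08:30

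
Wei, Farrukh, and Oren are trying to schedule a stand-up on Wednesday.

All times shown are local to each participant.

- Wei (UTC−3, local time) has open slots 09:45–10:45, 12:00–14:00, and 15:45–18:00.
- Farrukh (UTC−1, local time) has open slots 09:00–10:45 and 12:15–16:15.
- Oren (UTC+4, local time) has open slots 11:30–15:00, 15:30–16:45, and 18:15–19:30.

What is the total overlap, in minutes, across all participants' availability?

Wei → UTC: 12:45–13:45, 15:00–17:00, 18:45–21:00.
Farrukh → UTC: 10:00–11:45, 13:15–17:15.
Oren → UTC: 07:30–11:00, 11:30–12:45, 14:15–15:30.
Wei ∩ Farrukh: 13:15–13:45, 15:00–17:00.
Wei ∩ Farrukh ∩ Oren: 15:00–15:30.
Total common minutes: 30.

30 minutes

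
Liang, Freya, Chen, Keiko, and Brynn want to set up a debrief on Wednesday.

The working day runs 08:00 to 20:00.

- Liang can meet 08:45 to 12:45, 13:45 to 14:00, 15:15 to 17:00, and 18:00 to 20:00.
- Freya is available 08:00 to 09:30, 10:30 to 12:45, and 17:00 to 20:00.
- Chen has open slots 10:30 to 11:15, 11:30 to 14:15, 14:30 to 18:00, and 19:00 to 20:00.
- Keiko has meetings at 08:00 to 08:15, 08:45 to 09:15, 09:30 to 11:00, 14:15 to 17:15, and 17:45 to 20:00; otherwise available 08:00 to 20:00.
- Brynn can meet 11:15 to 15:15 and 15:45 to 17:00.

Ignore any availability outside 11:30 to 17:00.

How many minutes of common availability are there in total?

75 minutes

Keiko free within 08:00–20:00: 08:15–08:45, 09:15–09:30, 11:00–14:15, 17:15–17:45.
Liang ∩ Freya: 08:45–09:30, 10:30–12:45, 18:00–20:00.
Liang ∩ Freya ∩ Chen: 10:30–11:15, 11:30–12:45, 19:00–20:00.
Liang ∩ Freya ∩ Chen ∩ Keiko: 11:00–11:15, 11:30–12:45.
Liang ∩ Freya ∩ Chen ∩ Keiko ∩ Brynn: 11:30–12:45.
Restricted to 11:30–17:00: 11:30–12:45.
Total common minutes: 75.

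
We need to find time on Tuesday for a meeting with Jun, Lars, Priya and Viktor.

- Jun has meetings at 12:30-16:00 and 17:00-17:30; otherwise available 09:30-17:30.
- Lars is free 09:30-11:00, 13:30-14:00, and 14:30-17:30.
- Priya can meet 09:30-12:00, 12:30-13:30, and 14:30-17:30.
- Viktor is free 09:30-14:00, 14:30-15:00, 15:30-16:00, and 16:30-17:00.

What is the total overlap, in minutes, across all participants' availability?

120 minutes

Jun free within 09:30–17:30: 09:30–12:30, 16:00–17:00.
Jun ∩ Lars: 09:30–11:00, 16:00–17:00.
Jun ∩ Lars ∩ Priya: 09:30–11:00, 16:00–17:00.
Jun ∩ Lars ∩ Priya ∩ Viktor: 09:30–11:00, 16:30–17:00.
Total common minutes: 90 + 30 = 120.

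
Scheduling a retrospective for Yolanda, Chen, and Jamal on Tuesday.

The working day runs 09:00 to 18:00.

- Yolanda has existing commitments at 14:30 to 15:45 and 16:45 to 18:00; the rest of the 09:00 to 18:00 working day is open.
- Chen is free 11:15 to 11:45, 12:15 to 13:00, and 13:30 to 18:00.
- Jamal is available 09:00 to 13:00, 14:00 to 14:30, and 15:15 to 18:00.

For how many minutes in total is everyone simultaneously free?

Yolanda free within 09:00–18:00: 09:00–14:30, 15:45–16:45.
Yolanda ∩ Chen: 11:15–11:45, 12:15–13:00, 13:30–14:30, 15:45–16:45.
Yolanda ∩ Chen ∩ Jamal: 11:15–11:45, 12:15–13:00, 14:00–14:30, 15:45–16:45.
Total common minutes: 30 + 45 + 30 + 60 = 165.

165 minutes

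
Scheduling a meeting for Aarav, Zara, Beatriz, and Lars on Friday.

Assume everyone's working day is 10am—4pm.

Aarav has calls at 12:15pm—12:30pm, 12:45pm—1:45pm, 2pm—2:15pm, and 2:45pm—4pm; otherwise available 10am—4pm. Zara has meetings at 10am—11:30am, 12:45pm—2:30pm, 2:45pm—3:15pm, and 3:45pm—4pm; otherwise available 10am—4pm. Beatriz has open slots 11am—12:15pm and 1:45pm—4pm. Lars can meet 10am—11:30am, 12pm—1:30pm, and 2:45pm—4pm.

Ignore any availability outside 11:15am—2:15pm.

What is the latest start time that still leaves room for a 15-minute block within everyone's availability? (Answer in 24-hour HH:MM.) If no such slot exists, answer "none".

Aarav free within 10:00–16:00: 10:00–12:15, 12:30–12:45, 13:45–14:00, 14:15–14:45.
Zara free within 10:00–16:00: 11:30–12:45, 14:30–14:45, 15:15–15:45.
Aarav ∩ Zara: 11:30–12:15, 12:30–12:45, 14:30–14:45.
Aarav ∩ Zara ∩ Beatriz: 11:30–12:15, 14:30–14:45.
Aarav ∩ Zara ∩ Beatriz ∩ Lars: 12:00–12:15.
Restricted to 11:15–14:15: 12:00–12:15.
Windows ≥ 15 min: 12:00–12:15.
Latest start in the last window 12:00–12:15 is 12:15 − 15 min = 12:00.

12:00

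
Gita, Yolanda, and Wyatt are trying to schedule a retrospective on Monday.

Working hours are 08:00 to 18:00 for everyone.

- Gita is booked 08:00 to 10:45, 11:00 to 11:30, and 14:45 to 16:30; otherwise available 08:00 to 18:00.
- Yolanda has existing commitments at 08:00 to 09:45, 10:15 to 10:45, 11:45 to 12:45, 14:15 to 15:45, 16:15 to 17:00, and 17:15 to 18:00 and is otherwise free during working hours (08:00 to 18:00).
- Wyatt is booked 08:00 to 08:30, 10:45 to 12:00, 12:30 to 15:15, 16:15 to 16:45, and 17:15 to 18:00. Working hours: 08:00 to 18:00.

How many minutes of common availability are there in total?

15 minutes

Gita free within 08:00–18:00: 10:45–11:00, 11:30–14:45, 16:30–18:00.
Yolanda free within 08:00–18:00: 09:45–10:15, 10:45–11:45, 12:45–14:15, 15:45–16:15, 17:00–17:15.
Wyatt free within 08:00–18:00: 08:30–10:45, 12:00–12:30, 15:15–16:15, 16:45–17:15.
Gita ∩ Yolanda: 10:45–11:00, 11:30–11:45, 12:45–14:15, 17:00–17:15.
Gita ∩ Yolanda ∩ Wyatt: 17:00–17:15.
Total common minutes: 15.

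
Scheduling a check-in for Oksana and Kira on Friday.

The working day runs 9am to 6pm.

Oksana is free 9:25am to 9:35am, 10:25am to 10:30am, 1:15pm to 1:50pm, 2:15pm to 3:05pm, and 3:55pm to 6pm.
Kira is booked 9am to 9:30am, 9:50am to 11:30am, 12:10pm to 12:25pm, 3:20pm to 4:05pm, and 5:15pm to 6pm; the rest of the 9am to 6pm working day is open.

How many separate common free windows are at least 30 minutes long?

Kira free within 09:00–18:00: 09:30–09:50, 11:30–12:10, 12:25–15:20, 16:05–17:15.
Oksana ∩ Kira: 09:30–09:35, 13:15–13:50, 14:15–15:05, 16:05–17:15.
Windows ≥ 30 min: 13:15–13:50, 14:15–15:05, 16:05–17:15.
That's 3 windows.

3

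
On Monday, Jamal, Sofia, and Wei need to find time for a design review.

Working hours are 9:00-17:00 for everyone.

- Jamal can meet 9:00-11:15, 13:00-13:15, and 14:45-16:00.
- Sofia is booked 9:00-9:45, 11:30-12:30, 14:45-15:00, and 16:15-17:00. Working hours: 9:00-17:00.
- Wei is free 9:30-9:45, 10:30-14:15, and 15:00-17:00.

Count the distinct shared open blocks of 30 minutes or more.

2

Sofia free within 09:00–17:00: 09:45–11:30, 12:30–14:45, 15:00–16:15.
Jamal ∩ Sofia: 09:45–11:15, 13:00–13:15, 15:00–16:00.
Jamal ∩ Sofia ∩ Wei: 10:30–11:15, 13:00–13:15, 15:00–16:00.
Windows ≥ 30 min: 10:30–11:15, 15:00–16:00.
That's 2 windows.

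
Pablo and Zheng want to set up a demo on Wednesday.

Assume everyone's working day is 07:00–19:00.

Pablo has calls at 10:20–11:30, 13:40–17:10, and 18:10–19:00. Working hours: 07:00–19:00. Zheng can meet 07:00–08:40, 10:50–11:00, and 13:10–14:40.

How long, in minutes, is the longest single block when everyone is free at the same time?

100 minutes

Pablo free within 07:00–19:00: 07:00–10:20, 11:30–13:40, 17:10–18:10.
Pablo ∩ Zheng: 07:00–08:40, 13:10–13:40.
Common window lengths: 100, 30 min; longest is 100.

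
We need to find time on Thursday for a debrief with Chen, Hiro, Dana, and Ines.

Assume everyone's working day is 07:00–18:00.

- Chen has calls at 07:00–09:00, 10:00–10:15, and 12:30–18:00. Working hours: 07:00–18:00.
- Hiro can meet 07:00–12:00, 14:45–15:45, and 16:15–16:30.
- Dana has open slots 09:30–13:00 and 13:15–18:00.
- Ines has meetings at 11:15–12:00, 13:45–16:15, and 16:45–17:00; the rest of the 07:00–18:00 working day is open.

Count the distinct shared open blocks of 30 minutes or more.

2

Chen free within 07:00–18:00: 09:00–10:00, 10:15–12:30.
Ines free within 07:00–18:00: 07:00–11:15, 12:00–13:45, 16:15–16:45, 17:00–18:00.
Chen ∩ Hiro: 09:00–10:00, 10:15–12:00.
Chen ∩ Hiro ∩ Dana: 09:30–10:00, 10:15–12:00.
Chen ∩ Hiro ∩ Dana ∩ Ines: 09:30–10:00, 10:15–11:15.
Windows ≥ 30 min: 09:30–10:00, 10:15–11:15.
That's 2 windows.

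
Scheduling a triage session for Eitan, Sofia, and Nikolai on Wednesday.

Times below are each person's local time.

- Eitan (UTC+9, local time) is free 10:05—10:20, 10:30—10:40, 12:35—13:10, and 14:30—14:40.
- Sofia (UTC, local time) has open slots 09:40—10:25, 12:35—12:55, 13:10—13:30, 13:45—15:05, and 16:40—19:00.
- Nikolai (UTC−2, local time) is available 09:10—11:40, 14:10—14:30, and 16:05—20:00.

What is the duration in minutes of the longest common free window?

Eitan → UTC: 01:05–01:20, 01:30–01:40, 03:35–04:10, 05:30–05:40.
Sofia → UTC: 09:40–10:25, 12:35–12:55, 13:10–13:30, 13:45–15:05, 16:40–19:00.
Nikolai → UTC: 11:10–13:40, 16:10–16:30, 18:05–22:00.
Eitan ∩ Sofia: (none).
Eitan ∩ Sofia ∩ Nikolai: (none).
No common window.

0 minutes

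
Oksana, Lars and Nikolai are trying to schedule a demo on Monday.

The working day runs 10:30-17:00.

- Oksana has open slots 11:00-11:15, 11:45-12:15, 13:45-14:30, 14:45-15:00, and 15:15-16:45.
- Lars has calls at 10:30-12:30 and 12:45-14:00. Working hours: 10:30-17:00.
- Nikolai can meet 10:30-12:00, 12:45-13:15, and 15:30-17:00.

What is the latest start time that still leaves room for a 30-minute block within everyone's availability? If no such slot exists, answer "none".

16:15

Lars free within 10:30–17:00: 12:30–12:45, 14:00–17:00.
Oksana ∩ Lars: 14:00–14:30, 14:45–15:00, 15:15–16:45.
Oksana ∩ Lars ∩ Nikolai: 15:30–16:45.
Windows ≥ 30 min: 15:30–16:45.
Latest start in the last window 15:30–16:45 is 16:45 − 30 min = 16:15.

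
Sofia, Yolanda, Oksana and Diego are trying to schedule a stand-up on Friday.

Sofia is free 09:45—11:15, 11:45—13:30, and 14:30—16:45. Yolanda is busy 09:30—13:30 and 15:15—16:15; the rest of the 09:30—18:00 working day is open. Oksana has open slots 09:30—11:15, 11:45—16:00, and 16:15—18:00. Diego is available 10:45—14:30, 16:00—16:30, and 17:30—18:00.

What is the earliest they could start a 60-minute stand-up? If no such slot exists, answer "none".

Yolanda free within 09:30–18:00: 13:30–15:15, 16:15–18:00.
Sofia ∩ Yolanda: 14:30–15:15, 16:15–16:45.
Sofia ∩ Yolanda ∩ Oksana: 14:30–15:15, 16:15–16:45.
Sofia ∩ Yolanda ∩ Oksana ∩ Diego: 16:15–16:30.
Windows ≥ 60 min: (none).

none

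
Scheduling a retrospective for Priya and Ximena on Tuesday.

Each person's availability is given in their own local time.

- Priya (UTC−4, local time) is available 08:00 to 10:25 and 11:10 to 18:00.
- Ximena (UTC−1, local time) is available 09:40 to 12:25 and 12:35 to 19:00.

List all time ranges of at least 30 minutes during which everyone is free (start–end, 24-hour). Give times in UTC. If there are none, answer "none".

12:00–13:25, 13:35–14:25, 15:10–20:00

Priya → UTC: 12:00–14:25, 15:10–22:00.
Ximena → UTC: 10:40–13:25, 13:35–20:00.
Priya ∩ Ximena: 12:00–13:25, 13:35–14:25, 15:10–20:00.
Windows ≥ 30 min: 12:00–13:25, 13:35–14:25, 15:10–20:00.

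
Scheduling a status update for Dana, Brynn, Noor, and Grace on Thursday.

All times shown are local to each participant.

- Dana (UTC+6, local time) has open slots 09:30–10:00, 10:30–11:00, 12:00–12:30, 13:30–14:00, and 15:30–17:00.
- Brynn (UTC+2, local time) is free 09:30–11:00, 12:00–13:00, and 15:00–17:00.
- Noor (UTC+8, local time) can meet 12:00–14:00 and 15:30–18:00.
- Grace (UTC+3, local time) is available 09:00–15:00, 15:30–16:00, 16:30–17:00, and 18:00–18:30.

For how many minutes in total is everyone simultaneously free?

30 minutes

Dana → UTC: 03:30–04:00, 04:30–05:00, 06:00–06:30, 07:30–08:00, 09:30–11:00.
Brynn → UTC: 07:30–09:00, 10:00–11:00, 13:00–15:00.
Noor → UTC: 04:00–06:00, 07:30–10:00.
Grace → UTC: 06:00–12:00, 12:30–13:00, 13:30–14:00, 15:00–15:30.
Dana ∩ Brynn: 07:30–08:00, 10:00–11:00.
Dana ∩ Brynn ∩ Noor: 07:30–08:00.
Dana ∩ Brynn ∩ Noor ∩ Grace: 07:30–08:00.
Total common minutes: 30.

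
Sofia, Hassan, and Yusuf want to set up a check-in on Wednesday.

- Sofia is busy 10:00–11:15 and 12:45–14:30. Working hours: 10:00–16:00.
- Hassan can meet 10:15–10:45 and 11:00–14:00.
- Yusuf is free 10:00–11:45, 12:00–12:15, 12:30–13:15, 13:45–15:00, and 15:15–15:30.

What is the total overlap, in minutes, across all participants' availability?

60 minutes

Sofia free within 10:00–16:00: 11:15–12:45, 14:30–16:00.
Sofia ∩ Hassan: 11:15–12:45.
Sofia ∩ Hassan ∩ Yusuf: 11:15–11:45, 12:00–12:15, 12:30–12:45.
Total common minutes: 30 + 15 + 15 = 60.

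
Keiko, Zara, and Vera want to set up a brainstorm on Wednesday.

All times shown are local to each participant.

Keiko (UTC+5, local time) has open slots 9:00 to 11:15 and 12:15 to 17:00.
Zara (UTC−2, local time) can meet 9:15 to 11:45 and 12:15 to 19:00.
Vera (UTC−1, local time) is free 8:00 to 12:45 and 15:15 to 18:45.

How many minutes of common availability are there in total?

45 minutes

Keiko → UTC: 04:00–06:15, 07:15–12:00.
Zara → UTC: 11:15–13:45, 14:15–21:00.
Vera → UTC: 09:00–13:45, 16:15–19:45.
Keiko ∩ Zara: 11:15–12:00.
Keiko ∩ Zara ∩ Vera: 11:15–12:00.
Total common minutes: 45.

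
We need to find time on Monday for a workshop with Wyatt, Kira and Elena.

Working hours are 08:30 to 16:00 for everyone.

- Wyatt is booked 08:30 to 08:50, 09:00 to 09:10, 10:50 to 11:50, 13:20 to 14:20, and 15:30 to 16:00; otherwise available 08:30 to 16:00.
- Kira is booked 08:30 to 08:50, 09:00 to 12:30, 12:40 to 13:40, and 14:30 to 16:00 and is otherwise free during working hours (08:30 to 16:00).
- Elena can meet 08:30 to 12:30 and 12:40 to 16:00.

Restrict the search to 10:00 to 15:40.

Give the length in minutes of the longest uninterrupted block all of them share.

Wyatt free within 08:30–16:00: 08:50–09:00, 09:10–10:50, 11:50–13:20, 14:20–15:30.
Kira free within 08:30–16:00: 08:50–09:00, 12:30–12:40, 13:40–14:30.
Wyatt ∩ Kira: 08:50–09:00, 12:30–12:40, 14:20–14:30.
Wyatt ∩ Kira ∩ Elena: 08:50–09:00, 14:20–14:30.
Restricted to 10:00–15:40: 14:20–14:30.
Single common window of 10 minutes.

10 minutes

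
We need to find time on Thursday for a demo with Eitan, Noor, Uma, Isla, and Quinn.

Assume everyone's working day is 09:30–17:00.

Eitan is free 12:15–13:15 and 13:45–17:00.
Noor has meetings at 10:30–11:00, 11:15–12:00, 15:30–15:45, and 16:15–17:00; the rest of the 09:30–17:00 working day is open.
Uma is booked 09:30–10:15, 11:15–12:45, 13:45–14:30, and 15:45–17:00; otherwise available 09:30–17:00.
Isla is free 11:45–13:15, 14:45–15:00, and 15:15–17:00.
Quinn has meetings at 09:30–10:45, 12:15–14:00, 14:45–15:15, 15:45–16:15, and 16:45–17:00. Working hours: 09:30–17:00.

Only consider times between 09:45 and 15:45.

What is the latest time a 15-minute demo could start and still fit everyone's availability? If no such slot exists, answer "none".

15:15

Noor free within 09:30–17:00: 09:30–10:30, 11:00–11:15, 12:00–15:30, 15:45–16:15.
Uma free within 09:30–17:00: 10:15–11:15, 12:45–13:45, 14:30–15:45.
Quinn free within 09:30–17:00: 10:45–12:15, 14:00–14:45, 15:15–15:45, 16:15–16:45.
Eitan ∩ Noor: 12:15–13:15, 13:45–15:30, 15:45–16:15.
Eitan ∩ Noor ∩ Uma: 12:45–13:15, 14:30–15:30.
Eitan ∩ Noor ∩ Uma ∩ Isla: 12:45–13:15, 14:45–15:00, 15:15–15:30.
Eitan ∩ Noor ∩ Uma ∩ Isla ∩ Quinn: 15:15–15:30.
Restricted to 09:45–15:45: 15:15–15:30.
Windows ≥ 15 min: 15:15–15:30.
Latest start in the last window 15:15–15:30 is 15:30 − 15 min = 15:15.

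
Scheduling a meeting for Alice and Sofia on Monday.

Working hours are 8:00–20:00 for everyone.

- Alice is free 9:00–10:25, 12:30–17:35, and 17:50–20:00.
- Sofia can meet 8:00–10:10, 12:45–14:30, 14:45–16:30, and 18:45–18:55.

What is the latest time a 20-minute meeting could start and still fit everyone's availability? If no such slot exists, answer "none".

16:10

Alice ∩ Sofia: 09:00–10:10, 12:45–14:30, 14:45–16:30, 18:45–18:55.
Windows ≥ 20 min: 09:00–10:10, 12:45–14:30, 14:45–16:30.
Latest start in the last window 14:45–16:30 is 16:30 − 20 min = 16:10.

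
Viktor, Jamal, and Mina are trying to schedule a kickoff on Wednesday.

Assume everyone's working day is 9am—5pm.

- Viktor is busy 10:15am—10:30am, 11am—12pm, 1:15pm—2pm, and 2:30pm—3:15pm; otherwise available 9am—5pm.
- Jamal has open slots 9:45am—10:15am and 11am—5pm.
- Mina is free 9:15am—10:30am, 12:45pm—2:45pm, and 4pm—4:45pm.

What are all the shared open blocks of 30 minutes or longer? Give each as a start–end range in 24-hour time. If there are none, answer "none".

Viktor free within 09:00–17:00: 09:00–10:15, 10:30–11:00, 12:00–13:15, 14:00–14:30, 15:15–17:00.
Viktor ∩ Jamal: 09:45–10:15, 12:00–13:15, 14:00–14:30, 15:15–17:00.
Viktor ∩ Jamal ∩ Mina: 09:45–10:15, 12:45–13:15, 14:00–14:30, 16:00–16:45.
Windows ≥ 30 min: 09:45–10:15, 12:45–13:15, 14:00–14:30, 16:00–16:45.

09:45–10:15, 12:45–13:15, 14:00–14:30, 16:00–16:45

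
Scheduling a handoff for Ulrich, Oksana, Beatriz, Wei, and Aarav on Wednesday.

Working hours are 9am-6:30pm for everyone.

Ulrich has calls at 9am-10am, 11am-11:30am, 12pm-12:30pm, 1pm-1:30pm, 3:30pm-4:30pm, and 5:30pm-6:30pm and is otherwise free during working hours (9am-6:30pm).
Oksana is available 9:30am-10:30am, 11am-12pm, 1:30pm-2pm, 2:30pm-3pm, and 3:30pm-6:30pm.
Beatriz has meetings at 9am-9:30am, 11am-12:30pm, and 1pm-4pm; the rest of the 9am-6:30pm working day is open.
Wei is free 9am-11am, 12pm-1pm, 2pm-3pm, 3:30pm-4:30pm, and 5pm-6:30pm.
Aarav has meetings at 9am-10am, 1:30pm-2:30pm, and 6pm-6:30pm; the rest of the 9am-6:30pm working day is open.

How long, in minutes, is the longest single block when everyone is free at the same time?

Ulrich free within 09:00–18:30: 10:00–11:00, 11:30–12:00, 12:30–13:00, 13:30–15:30, 16:30–17:30.
Beatriz free within 09:00–18:30: 09:30–11:00, 12:30–13:00, 16:00–18:30.
Aarav free within 09:00–18:30: 10:00–13:30, 14:30–18:00.
Ulrich ∩ Oksana: 10:00–10:30, 11:30–12:00, 13:30–14:00, 14:30–15:00, 16:30–17:30.
Ulrich ∩ Oksana ∩ Beatriz: 10:00–10:30, 16:30–17:30.
Ulrich ∩ Oksana ∩ Beatriz ∩ Wei: 10:00–10:30, 17:00–17:30.
Ulrich ∩ Oksana ∩ Beatriz ∩ Wei ∩ Aarav: 10:00–10:30, 17:00–17:30.
Common window lengths: 30, 30 min; longest is 30.

30 minutes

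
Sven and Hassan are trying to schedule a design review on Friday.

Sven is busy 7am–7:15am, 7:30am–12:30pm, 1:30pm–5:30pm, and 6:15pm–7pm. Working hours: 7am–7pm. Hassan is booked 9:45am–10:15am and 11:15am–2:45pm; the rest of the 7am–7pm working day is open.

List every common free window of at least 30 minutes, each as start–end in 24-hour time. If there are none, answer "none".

Sven free within 07:00–19:00: 07:15–07:30, 12:30–13:30, 17:30–18:15.
Hassan free within 07:00–19:00: 07:00–09:45, 10:15–11:15, 14:45–19:00.
Sven ∩ Hassan: 07:15–07:30, 17:30–18:15.
Windows ≥ 30 min: 17:30–18:15.

17:30–18:15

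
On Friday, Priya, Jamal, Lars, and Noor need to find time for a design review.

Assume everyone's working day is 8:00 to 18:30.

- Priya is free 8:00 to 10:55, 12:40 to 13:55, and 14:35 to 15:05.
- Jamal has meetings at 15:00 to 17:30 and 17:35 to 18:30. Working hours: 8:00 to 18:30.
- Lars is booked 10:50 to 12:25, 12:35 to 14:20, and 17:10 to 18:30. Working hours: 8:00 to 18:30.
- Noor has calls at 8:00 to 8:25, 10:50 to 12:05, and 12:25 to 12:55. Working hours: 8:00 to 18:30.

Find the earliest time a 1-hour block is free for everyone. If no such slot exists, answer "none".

Jamal free within 08:00–18:30: 08:00–15:00, 17:30–17:35.
Lars free within 08:00–18:30: 08:00–10:50, 12:25–12:35, 14:20–17:10.
Noor free within 08:00–18:30: 08:25–10:50, 12:05–12:25, 12:55–18:30.
Priya ∩ Jamal: 08:00–10:55, 12:40–13:55, 14:35–15:00.
Priya ∩ Jamal ∩ Lars: 08:00–10:50, 14:35–15:00.
Priya ∩ Jamal ∩ Lars ∩ Noor: 08:25–10:50, 14:35–15:00.
Windows ≥ 60 min: 08:25–10:50.
Earliest such window starts at 08:25.

08:25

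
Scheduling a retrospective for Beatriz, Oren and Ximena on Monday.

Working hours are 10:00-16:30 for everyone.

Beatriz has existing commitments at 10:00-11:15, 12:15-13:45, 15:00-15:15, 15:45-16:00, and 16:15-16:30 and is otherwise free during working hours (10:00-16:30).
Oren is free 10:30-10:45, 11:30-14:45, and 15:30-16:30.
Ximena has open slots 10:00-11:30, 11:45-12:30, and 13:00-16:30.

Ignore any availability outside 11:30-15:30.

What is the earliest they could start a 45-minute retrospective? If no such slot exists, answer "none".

Beatriz free within 10:00–16:30: 11:15–12:15, 13:45–15:00, 15:15–15:45, 16:00–16:15.
Beatriz ∩ Oren: 11:30–12:15, 13:45–14:45, 15:30–15:45, 16:00–16:15.
Beatriz ∩ Oren ∩ Ximena: 11:45–12:15, 13:45–14:45, 15:30–15:45, 16:00–16:15.
Restricted to 11:30–15:30: 11:45–12:15, 13:45–14:45.
Windows ≥ 45 min: 13:45–14:45.
Earliest such window starts at 13:45.

13:45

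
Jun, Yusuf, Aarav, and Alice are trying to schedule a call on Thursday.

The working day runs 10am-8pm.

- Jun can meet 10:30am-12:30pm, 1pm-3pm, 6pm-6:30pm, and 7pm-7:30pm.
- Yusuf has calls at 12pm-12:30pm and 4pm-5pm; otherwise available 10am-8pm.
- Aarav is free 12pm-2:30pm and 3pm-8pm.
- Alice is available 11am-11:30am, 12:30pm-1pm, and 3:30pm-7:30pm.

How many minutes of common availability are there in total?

Yusuf free within 10:00–20:00: 10:00–12:00, 12:30–16:00, 17:00–20:00.
Jun ∩ Yusuf: 10:30–12:00, 13:00–15:00, 18:00–18:30, 19:00–19:30.
Jun ∩ Yusuf ∩ Aarav: 13:00–14:30, 18:00–18:30, 19:00–19:30.
Jun ∩ Yusuf ∩ Aarav ∩ Alice: 18:00–18:30, 19:00–19:30.
Total common minutes: 30 + 30 = 60.

60 minutes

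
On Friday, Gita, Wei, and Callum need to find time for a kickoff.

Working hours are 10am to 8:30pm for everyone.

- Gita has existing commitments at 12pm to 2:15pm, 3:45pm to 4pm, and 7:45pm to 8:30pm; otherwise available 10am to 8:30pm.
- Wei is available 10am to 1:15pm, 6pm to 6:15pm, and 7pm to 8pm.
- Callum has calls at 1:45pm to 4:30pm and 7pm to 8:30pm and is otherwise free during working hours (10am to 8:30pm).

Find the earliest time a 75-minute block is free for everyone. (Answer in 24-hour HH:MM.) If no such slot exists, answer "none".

Gita free within 10:00–20:30: 10:00–12:00, 14:15–15:45, 16:00–19:45.
Callum free within 10:00–20:30: 10:00–13:45, 16:30–19:00.
Gita ∩ Wei: 10:00–12:00, 18:00–18:15, 19:00–19:45.
Gita ∩ Wei ∩ Callum: 10:00–12:00, 18:00–18:15.
Windows ≥ 75 min: 10:00–12:00.
Earliest such window starts at 10:00.

10:00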